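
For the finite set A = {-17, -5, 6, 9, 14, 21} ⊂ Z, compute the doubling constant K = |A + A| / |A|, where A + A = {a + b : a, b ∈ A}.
K = |A + A| / |A| = 20/6 = 10/3

Enumerate A + A = {a + b : a, b ∈ A}. With |A| = 6, there are |A|^2 = 36 ordered sum pairs; collecting distinct values, A + A = {-34, -22, -11, -10, -8, -3, 1, 4, 9, 12, 15, 16, 18, 20, 23, 27, 28, 30, 35, 42}, so |A + A| = 20. Thus K = 20/6 = 10/3. For comparison, the minimum possible |A + A| over all 6-element sets is 2·6 − 1 = 11 (so min K = 11/6), attained only by arithmetic progressions.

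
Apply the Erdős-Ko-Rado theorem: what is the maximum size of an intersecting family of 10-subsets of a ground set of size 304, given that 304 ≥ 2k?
max |F| = C(303, 9) = 52617706925494425

The Erdős-Ko-Rado theorem states: for n ≥ 2k, an intersecting family of k-subsets of an n-element set has size at most C(n − 1, k − 1), with equality for 'star' families {A ⊆ [n] : |A| = k, i ∈ A} (fix an element i). For n = 304, k = 10: C(303, 9) = 52617706925494425.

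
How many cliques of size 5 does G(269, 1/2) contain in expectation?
E[# K_5] = C(269, 5) · (1/2)^C(5, 2) = 11306927303 / 2^10 ≈ 11041921.194336

For each 5-subset S of vertices (there are C(269, 5) = 11306927303 such S), let X_S = 1 if S induces a K_5 (all C(5, 2) = 10 edges present). Then P(X_S = 1) = (1/2)^10 = 1/1024. By linearity of expectation, E[# K_5] = C(269, 5) · (1/2)^10 = 11306927303 / 1024 ≈ 11041921.194336.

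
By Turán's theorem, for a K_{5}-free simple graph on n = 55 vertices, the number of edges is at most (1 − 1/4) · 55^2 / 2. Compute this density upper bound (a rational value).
Turán density bound = (3/4) · 55^2/2 = 9075/8 ≈ 1134.375

Turán's theorem: ex(n, K_{r+1}) is achieved by the complete r-partite Turán graph T(n, r) with parts as balanced as possible, and is at most (1 − 1/r) · n^2/2. For r = 4, n = 55: the density bound is (3/4) · 3025/2 = 9075/8 ≈ 1134.375. The integer-valued extremum is e(T(55, 4)) = 1134, which is strictly less than the density bound 9075/8 since 4 ∤ 55 (the parts of T(55, 4) cannot all be equal).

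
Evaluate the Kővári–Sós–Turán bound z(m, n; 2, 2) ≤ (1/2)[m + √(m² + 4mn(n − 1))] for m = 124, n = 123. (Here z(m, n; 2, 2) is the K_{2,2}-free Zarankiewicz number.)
z(124, 123; 2, 2) ≤ (1/2)[124 + √(124² + 4·124·123·122)] = (1/2)[124 + √7458352] = 1427.4992

Kővári–Sós–Turán: let r_1, ..., r_124 be the row sums and z = Σ r_i the total number of 1s. Each pair of columns can share at most one row with both entries 1 (else a 2×2 all-ones block appears), so Σ_i C(r_i, 2) ≤ C(123, 2) = 7503. By convexity Σ_i C(r_i, 2) ≥ 124·C(z/124, 2) = z(z − 124)/(2·124), giving z² − 124z − 124·123·122 ≤ 0 and hence z ≤ (1/2)[124 + √(15376 + 4·1860744)] = (1/2)[124 + √7458352] ≈ (1/2)(124 + 2730.9984) = 1427.4992.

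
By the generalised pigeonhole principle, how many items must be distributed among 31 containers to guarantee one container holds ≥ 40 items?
n = (40 − 1)·31 + 1 = 1210

By the generalised pigeonhole principle, to guarantee some box contains ≥ r objects we need more than (r − 1) · k objects total. Threshold: n = (r − 1) · k + 1. With r = 40 and k = 31: n = 39 · 31 + 1 = 1209 + 1 = 1210. For n = 1209 = 39 · 31, we can put exactly 39 objects in every box, avoiding 40 in any single one — so 1210 is tight.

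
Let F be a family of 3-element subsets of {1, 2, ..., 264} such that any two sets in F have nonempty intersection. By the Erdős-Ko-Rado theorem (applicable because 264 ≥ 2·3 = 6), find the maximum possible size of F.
max |F| = C(263, 2) = 34453

Erdős-Ko-Rado (1961): when n ≥ 2k, max |F| = C(n−1, k−1). The bound is attained by the star {A : i ∈ A} for any fixed i ∈ [n]. Here C(264−1, 3−1) = C(263, 2) = 34453.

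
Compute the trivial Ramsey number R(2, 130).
R(2, 130) = 130

R(2, k) = k for all k ≥ 2: in a 2-colouring of K_k, either some edge is red (a red K_2) or all edges are blue (a blue K_k). And K_{129} coloured all-blue has no blue K_130, so R(2, 130) > 129. Hence R(2, 130) = 130.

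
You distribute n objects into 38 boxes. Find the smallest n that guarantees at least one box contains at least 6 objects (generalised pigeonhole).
n = (6 − 1)·38 + 1 = 191

By the generalised pigeonhole principle, to guarantee some box contains ≥ r objects we need more than (r − 1) · k objects total. Threshold: n = (r − 1) · k + 1. With r = 6 and k = 38: n = 5 · 38 + 1 = 190 + 1 = 191. For n = 190 = 5 · 38, we can put exactly 5 objects in every box, avoiding 6 in any single one — so 191 is tight.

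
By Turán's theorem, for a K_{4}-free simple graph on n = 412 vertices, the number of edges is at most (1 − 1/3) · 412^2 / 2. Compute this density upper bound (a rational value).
Turán density bound = (2/3) · 412^2/2 = 169744/3 ≈ 56581.3333

Turán's theorem: ex(n, K_{r+1}) is achieved by the complete r-partite Turán graph T(n, r) with parts as balanced as possible, and is at most (1 − 1/r) · n^2/2. For r = 3, n = 412: the density bound is (2/3) · 169744/2 = 169744/3 ≈ 56581.3333. The integer-valued extremum is e(T(412, 3)) = 56581, which is strictly less than the density bound 169744/3 since 3 ∤ 412 (the parts of T(412, 3) cannot all be equal).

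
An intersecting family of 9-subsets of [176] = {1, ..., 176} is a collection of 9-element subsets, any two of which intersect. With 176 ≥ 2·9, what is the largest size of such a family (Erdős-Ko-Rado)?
max |F| = C(175, 8) = 18547370252775

Erdős-Ko-Rado (1961): when n ≥ 2k, max |F| = C(n−1, k−1). The bound is attained by the star {A : i ∈ A} for any fixed i ∈ [n]. Here C(176−1, 9−1) = C(175, 8) = 18547370252775.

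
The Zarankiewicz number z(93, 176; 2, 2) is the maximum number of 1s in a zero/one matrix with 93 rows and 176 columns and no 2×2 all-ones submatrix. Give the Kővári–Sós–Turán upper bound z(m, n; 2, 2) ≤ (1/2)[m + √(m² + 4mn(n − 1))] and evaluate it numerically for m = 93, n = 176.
z(93, 176; 2, 2) ≤ (1/2)[93 + √(93² + 4·93·176·175)] = (1/2)[93 + √11466249] = 1739.5925

Kővári–Sós–Turán: let r_1, ..., r_93 be the row sums and z = Σ r_i the total number of 1s. Each pair of columns can share at most one row with both entries 1 (else a 2×2 all-ones block appears), so Σ_i C(r_i, 2) ≤ C(176, 2) = 15400. By convexity Σ_i C(r_i, 2) ≥ 93·C(z/93, 2) = z(z − 93)/(2·93), giving z² − 93z − 93·176·175 ≤ 0 and hence z ≤ (1/2)[93 + √(8649 + 4·2864400)] = (1/2)[93 + √11466249] ≈ (1/2)(93 + 3386.185) = 1739.5925.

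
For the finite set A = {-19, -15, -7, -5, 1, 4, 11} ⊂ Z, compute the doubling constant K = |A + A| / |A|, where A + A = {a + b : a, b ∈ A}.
K = |A + A| / |A| = 26/7

Enumerate A + A = {a + b : a, b ∈ A}. With |A| = 7, there are |A|^2 = 49 ordered sum pairs; collecting distinct values, A + A = {-38, -34, -30, -26, -24, -22, -20, -18, -15, -14, -12, -11, -10, -8, -6, -4, -3, -1, 2, 4, 5, 6, 8, 12, 15, 22}, so |A + A| = 26. Thus K = 26/7. For comparison, the minimum possible |A + A| over all 7-element sets is 2·7 − 1 = 13 (so min K = 13/7), attained only by arithmetic progressions.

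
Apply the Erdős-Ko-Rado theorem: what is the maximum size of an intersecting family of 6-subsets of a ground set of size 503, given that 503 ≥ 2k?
max |F| = C(502, 5) = 260411458350

Erdős-Ko-Rado (1961): when n ≥ 2k, max |F| = C(n−1, k−1). The bound is attained by the star {A : i ∈ A} for any fixed i ∈ [n]. Here C(503−1, 6−1) = C(502, 5) = 260411458350.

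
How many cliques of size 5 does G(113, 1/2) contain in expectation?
E[# K_5] = C(113, 5) · (1/2)^C(5, 2) = 140364532 / 2^10 = 35091133/256 ≈ 137074.738281

For each 5-subset S of vertices (there are C(113, 5) = 140364532 such S), let X_S = 1 if S induces a K_5 (all C(5, 2) = 10 edges present). Then P(X_S = 1) = (1/2)^10 = 1/1024. By linearity of expectation, E[# K_5] = C(113, 5) · (1/2)^10 = 140364532 / 1024 = 35091133/256 ≈ 137074.738281.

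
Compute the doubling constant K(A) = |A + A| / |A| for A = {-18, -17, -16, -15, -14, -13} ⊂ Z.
K = |A + A| / |A| = 11/6

Enumerate A + A = {a + b : a, b ∈ A}. With |A| = 6, there are |A|^2 = 36 ordered sum pairs; collecting distinct values, A + A = {-36, -35, -34, -33, -32, -31, -30, -29, -28, -27, -26}, so |A + A| = 11. Thus K = 11/6. Here |A + A| = 2|A| − 1 = 11, the minimum possible — so K = 11/6 is minimal, which holds iff A is an arithmetic progression.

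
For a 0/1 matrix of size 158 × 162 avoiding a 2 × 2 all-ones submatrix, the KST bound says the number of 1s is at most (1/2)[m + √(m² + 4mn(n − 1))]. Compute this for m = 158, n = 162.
z(158, 162; 2, 2) ≤ (1/2)[158 + √(158² + 4·158·162·161)] = (1/2)[158 + √16508788] = 2110.5504

Kővári–Sós–Turán: let r_1, ..., r_158 be the row sums and z = Σ r_i the total number of 1s. Each pair of columns can share at most one row with both entries 1 (else a 2×2 all-ones block appears), so Σ_i C(r_i, 2) ≤ C(162, 2) = 13041. By convexity Σ_i C(r_i, 2) ≥ 158·C(z/158, 2) = z(z − 158)/(2·158), giving z² − 158z − 158·162·161 ≤ 0 and hence z ≤ (1/2)[158 + √(24964 + 4·4120956)] = (1/2)[158 + √16508788] ≈ (1/2)(158 + 4063.1008) = 2110.5504.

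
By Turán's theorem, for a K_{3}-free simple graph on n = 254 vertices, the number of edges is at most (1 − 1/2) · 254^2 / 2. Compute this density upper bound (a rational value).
Turán density bound = (1/2) · 254^2/2 = 16129

Turán's theorem: ex(n, K_{r+1}) is achieved by the complete r-partite Turán graph T(n, r) with parts as balanced as possible, and is at most (1 − 1/r) · n^2/2. For r = 2, n = 254: the density bound is (1/2) · 64516/2 = 16129. Since 2 ∣ 254, the Turán graph T(254, 2) has parts of equal size 127, and its edge count e(T(254, 2)) = 16129 attains the density bound exactly.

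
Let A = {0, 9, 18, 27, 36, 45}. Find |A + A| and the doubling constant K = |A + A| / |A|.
K = |A + A| / |A| = 11/6

Enumerate A + A = {a + b : a, b ∈ A}. With |A| = 6, there are |A|^2 = 36 ordered sum pairs; collecting distinct values, A + A = {0, 9, 18, 27, 36, 45, 54, 63, 72, 81, 90}, so |A + A| = 11. Thus K = 11/6. Here |A + A| = 2|A| − 1 = 11, the minimum possible — so K = 11/6 is minimal, which holds iff A is an arithmetic progression.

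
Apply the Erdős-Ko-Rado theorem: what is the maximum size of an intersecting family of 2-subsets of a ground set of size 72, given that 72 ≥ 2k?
max |F| = C(71, 1) = 71

Erdős-Ko-Rado (1961): when n ≥ 2k, max |F| = C(n−1, k−1). The bound is attained by the star {A : i ∈ A} for any fixed i ∈ [n]. Here C(72−1, 2−1) = C(71, 1) = 71.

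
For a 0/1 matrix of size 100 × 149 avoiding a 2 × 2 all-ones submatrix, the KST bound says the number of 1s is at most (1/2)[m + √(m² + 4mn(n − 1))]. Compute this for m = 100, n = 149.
z(100, 149; 2, 2) ≤ (1/2)[100 + √(100² + 4·100·149·148)] = (1/2)[100 + √8830800] = 1535.8331

Kővári–Sós–Turán: let r_1, ..., r_100 be the row sums and z = Σ r_i the total number of 1s. Each pair of columns can share at most one row with both entries 1 (else a 2×2 all-ones block appears), so Σ_i C(r_i, 2) ≤ C(149, 2) = 11026. By convexity Σ_i C(r_i, 2) ≥ 100·C(z/100, 2) = z(z − 100)/(2·100), giving z² − 100z − 100·149·148 ≤ 0 and hence z ≤ (1/2)[100 + √(10000 + 4·2205200)] = (1/2)[100 + √8830800] ≈ (1/2)(100 + 2971.6662) = 1535.8331.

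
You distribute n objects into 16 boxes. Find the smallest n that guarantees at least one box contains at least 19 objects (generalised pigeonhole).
n = (19 − 1)·16 + 1 = 289

By the generalised pigeonhole principle, to guarantee some box contains ≥ r objects we need more than (r − 1) · k objects total. Threshold: n = (r − 1) · k + 1. With r = 19 and k = 16: n = 18 · 16 + 1 = 288 + 1 = 289. For n = 288 = 18 · 16, we can put exactly 18 objects in every box, avoiding 19 in any single one — so 289 is tight.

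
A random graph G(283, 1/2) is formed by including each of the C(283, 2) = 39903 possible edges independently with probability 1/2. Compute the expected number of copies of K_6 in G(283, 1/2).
E[# K_6] = C(283, 6) · (1/2)^C(6, 2) = 676419934218 / 2^15 = 338209967109/16384 ≈ 20642698.187805

For each 6-subset S of vertices (there are C(283, 6) = 676419934218 such S), let X_S = 1 if S induces a K_6 (all C(6, 2) = 15 edges present). Then P(X_S = 1) = (1/2)^15 = 1/32768. By linearity of expectation, E[# K_6] = C(283, 6) · (1/2)^15 = 676419934218 / 32768 = 338209967109/16384 ≈ 20642698.187805.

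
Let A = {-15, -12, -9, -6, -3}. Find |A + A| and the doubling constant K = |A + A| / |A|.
K = |A + A| / |A| = 9/5

Enumerate A + A = {a + b : a, b ∈ A}. With |A| = 5, there are |A|^2 = 25 ordered sum pairs; collecting distinct values, A + A = {-30, -27, -24, -21, -18, -15, -12, -9, -6}, so |A + A| = 9. Thus K = 9/5. Here |A + A| = 2|A| − 1 = 9, the minimum possible — so K = 9/5 is minimal, which holds iff A is an arithmetic progression.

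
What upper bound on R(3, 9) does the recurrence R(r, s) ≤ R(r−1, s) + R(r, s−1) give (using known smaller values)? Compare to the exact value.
R(3, 9) ≤ R(2, 9) + R(3, 8) = 9 + 28 = 37; exact value R(3, 9) = 36.

The Erdős–Szekeres recurrence R(r, s) ≤ R(r−1, s) + R(r, s−1) applied to (r, s) = (3, 9) gives
  R(3, 9) ≤ R(2, 9) + R(3, 8) = 9 + 28 = 37.
(Recall R(2, k) = k and R is symmetric.) The recurrence is not tight here (it gives 37, but the exact value is R(3, 9) = 36); the tight upper bound requires a sharper argument than the simple recurrence, combined with a lower-bound construction on K_{35}.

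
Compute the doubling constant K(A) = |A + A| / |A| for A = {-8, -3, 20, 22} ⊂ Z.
K = |A + A| / |A| = 10/4 = 5/2

Enumerate A + A = {a + b : a, b ∈ A}. With |A| = 4, there are |A|^2 = 16 ordered sum pairs; collecting distinct values, A + A = {-16, -11, -6, 12, 14, 17, 19, 40, 42, 44}, so |A + A| = 10. Thus K = 10/4 = 5/2. For comparison, the minimum possible |A + A| over all 4-element sets is 2·4 − 1 = 7 (so min K = 7/4), attained only by arithmetic progressions.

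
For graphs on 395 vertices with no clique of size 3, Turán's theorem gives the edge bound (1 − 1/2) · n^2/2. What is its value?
Turán density bound = (1/2) · 395^2/2 = 156025/4 ≈ 39006.25

Turán's theorem: ex(n, K_{r+1}) is achieved by the complete r-partite Turán graph T(n, r) with parts as balanced as possible, and is at most (1 − 1/r) · n^2/2. For r = 2, n = 395: the density bound is (1/2) · 156025/2 = 156025/4 ≈ 39006.25. The integer-valued extremum is e(T(395, 2)) = 39006, which is strictly less than the density bound 156025/4 since 2 ∤ 395 (the parts of T(395, 2) cannot all be equal).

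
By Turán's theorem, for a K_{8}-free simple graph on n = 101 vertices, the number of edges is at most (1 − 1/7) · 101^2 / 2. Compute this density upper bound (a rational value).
Turán density bound = (6/7) · 101^2/2 = 30603/7 ≈ 4371.8571

Turán's theorem: ex(n, K_{r+1}) is achieved by the complete r-partite Turán graph T(n, r) with parts as balanced as possible, and is at most (1 − 1/r) · n^2/2. For r = 7, n = 101: the density bound is (6/7) · 10201/2 = 30603/7 ≈ 4371.8571. The integer-valued extremum is e(T(101, 7)) = 4371, which is strictly less than the density bound 30603/7 since 7 ∤ 101 (the parts of T(101, 7) cannot all be equal).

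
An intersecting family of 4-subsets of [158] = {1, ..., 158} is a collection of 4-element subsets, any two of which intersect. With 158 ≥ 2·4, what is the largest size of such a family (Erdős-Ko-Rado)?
max |F| = C(157, 3) = 632710

Erdős-Ko-Rado (1961): when n ≥ 2k, max |F| = C(n−1, k−1). The bound is attained by the star {A : i ∈ A} for any fixed i ∈ [n]. Here C(158−1, 4−1) = C(157, 3) = 632710.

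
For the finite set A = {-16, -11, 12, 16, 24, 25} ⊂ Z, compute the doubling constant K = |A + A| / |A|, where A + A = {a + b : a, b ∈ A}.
K = |A + A| / |A| = 21/6 = 7/2

Enumerate A + A = {a + b : a, b ∈ A}. With |A| = 6, there are |A|^2 = 36 ordered sum pairs; collecting distinct values, A + A = {-32, -27, -22, -4, 0, 1, 5, 8, 9, 13, 14, 24, 28, 32, 36, 37, 40, 41, 48, 49, 50}, so |A + A| = 21. Thus K = 21/6 = 7/2. For comparison, the minimum possible |A + A| over all 6-element sets is 2·6 − 1 = 11 (so min K = 11/6), attained only by arithmetic progressions.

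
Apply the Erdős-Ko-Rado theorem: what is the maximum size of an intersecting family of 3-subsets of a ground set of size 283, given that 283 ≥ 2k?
max |F| = C(282, 2) = 39621

Erdős-Ko-Rado (1961): when n ≥ 2k, max |F| = C(n−1, k−1). The bound is attained by the star {A : i ∈ A} for any fixed i ∈ [n]. Here C(283−1, 3−1) = C(282, 2) = 39621.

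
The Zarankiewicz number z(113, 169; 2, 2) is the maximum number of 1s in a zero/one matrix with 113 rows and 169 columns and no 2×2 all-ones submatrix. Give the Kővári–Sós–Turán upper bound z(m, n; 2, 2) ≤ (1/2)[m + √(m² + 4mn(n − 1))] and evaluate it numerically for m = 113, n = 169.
z(113, 169; 2, 2) ≤ (1/2)[113 + √(113² + 4·113·169·168)] = (1/2)[113 + √12845953] = 1848.5626

Kővári–Sós–Turán: let r_1, ..., r_113 be the row sums and z = Σ r_i the total number of 1s. Each pair of columns can share at most one row with both entries 1 (else a 2×2 all-ones block appears), so Σ_i C(r_i, 2) ≤ C(169, 2) = 14196. By convexity Σ_i C(r_i, 2) ≥ 113·C(z/113, 2) = z(z − 113)/(2·113), giving z² − 113z − 113·169·168 ≤ 0 and hence z ≤ (1/2)[113 + √(12769 + 4·3208296)] = (1/2)[113 + √12845953] ≈ (1/2)(113 + 3584.1251) = 1848.5626.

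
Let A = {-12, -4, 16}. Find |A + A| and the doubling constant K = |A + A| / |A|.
K = |A + A| / |A| = 6/3 = 2

Enumerate A + A = {a + b : a, b ∈ A}. With |A| = 3, there are |A|^2 = 9 ordered sum pairs; collecting distinct values, A + A = {-24, -16, -8, 4, 12, 32}, so |A + A| = 6. Thus K = 6/3 = 2. For comparison, the minimum possible |A + A| over all 3-element sets is 2·3 − 1 = 5 (so min K = 5/3), attained only by arithmetic progressions.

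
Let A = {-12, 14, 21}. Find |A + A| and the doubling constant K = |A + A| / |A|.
K = |A + A| / |A| = 6/3 = 2

Enumerate A + A = {a + b : a, b ∈ A}. With |A| = 3, there are |A|^2 = 9 ordered sum pairs; collecting distinct values, A + A = {-24, 2, 9, 28, 35, 42}, so |A + A| = 6. Thus K = 6/3 = 2. For comparison, the minimum possible |A + A| over all 3-element sets is 2·3 − 1 = 5 (so min K = 5/3), attained only by arithmetic progressions.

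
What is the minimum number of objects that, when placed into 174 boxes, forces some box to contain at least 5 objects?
n = (5 − 1)·174 + 1 = 697

By the generalised pigeonhole principle, to guarantee some box contains ≥ r objects we need more than (r − 1) · k objects total. Threshold: n = (r − 1) · k + 1. With r = 5 and k = 174: n = 4 · 174 + 1 = 696 + 1 = 697. For n = 696 = 4 · 174, we can put exactly 4 objects in every box, avoiding 5 in any single one — so 697 is tight.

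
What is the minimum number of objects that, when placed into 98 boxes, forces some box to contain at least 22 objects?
n = (22 − 1)·98 + 1 = 2059

By the generalised pigeonhole principle, to guarantee some box contains ≥ r objects we need more than (r − 1) · k objects total. Threshold: n = (r − 1) · k + 1. With r = 22 and k = 98: n = 21 · 98 + 1 = 2058 + 1 = 2059. For n = 2058 = 21 · 98, we can put exactly 21 objects in every box, avoiding 22 in any single one — so 2059 is tight.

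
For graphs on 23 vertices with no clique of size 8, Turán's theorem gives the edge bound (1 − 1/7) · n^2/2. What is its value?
Turán density bound = (6/7) · 23^2/2 = 1587/7 ≈ 226.7143

Turán's theorem: ex(n, K_{r+1}) is achieved by the complete r-partite Turán graph T(n, r) with parts as balanced as possible, and is at most (1 − 1/r) · n^2/2. For r = 7, n = 23: the density bound is (6/7) · 529/2 = 1587/7 ≈ 226.7143. The integer-valued extremum is e(T(23, 7)) = 226, which is strictly less than the density bound 1587/7 since 7 ∤ 23 (the parts of T(23, 7) cannot all be equal).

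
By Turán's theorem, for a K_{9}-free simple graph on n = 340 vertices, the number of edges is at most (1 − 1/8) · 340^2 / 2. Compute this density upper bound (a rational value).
Turán density bound = (7/8) · 340^2/2 = 50575

Turán's theorem: ex(n, K_{r+1}) is achieved by the complete r-partite Turán graph T(n, r) with parts as balanced as possible, and is at most (1 − 1/r) · n^2/2. For r = 8, n = 340: the density bound is (7/8) · 115600/2 = 50575. The integer-valued extremum is e(T(340, 8)) = 50574, which is strictly less than the density bound 50575 since 8 ∤ 340 (the parts of T(340, 8) cannot all be equal).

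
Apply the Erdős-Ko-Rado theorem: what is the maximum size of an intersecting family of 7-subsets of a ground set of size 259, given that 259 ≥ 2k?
max |F| = C(258, 6) = 386326692928

The Erdős-Ko-Rado theorem states: for n ≥ 2k, an intersecting family of k-subsets of an n-element set has size at most C(n − 1, k − 1), with equality for 'star' families {A ⊆ [n] : |A| = k, i ∈ A} (fix an element i). For n = 259, k = 7: C(258, 6) = 386326692928.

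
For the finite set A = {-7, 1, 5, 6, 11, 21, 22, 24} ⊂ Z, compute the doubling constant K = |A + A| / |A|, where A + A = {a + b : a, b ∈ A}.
K = |A + A| / |A| = 32/8 = 4

Enumerate A + A = {a + b : a, b ∈ A}. With |A| = 8, there are |A|^2 = 64 ordered sum pairs; collecting distinct values, A + A = {-14, -6, -2, -1, 2, 4, 6, 7, 10, 11, 12, 14, 15, 16, 17, 22, 23, 25, 26, 27, 28, 29, 30, 32, 33, 35, 42, 43, 44, 45, 46, 48}, so |A + A| = 32. Thus K = 32/8 = 4. For comparison, the minimum possible |A + A| over all 8-element sets is 2·8 − 1 = 15 (so min K = 15/8), attained only by arithmetic progressions.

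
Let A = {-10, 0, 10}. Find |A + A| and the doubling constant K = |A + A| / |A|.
K = |A + A| / |A| = 5/3

Enumerate A + A = {a + b : a, b ∈ A}. With |A| = 3, there are |A|^2 = 9 ordered sum pairs; collecting distinct values, A + A = {-20, -10, 0, 10, 20}, so |A + A| = 5. Thus K = 5/3. Here |A + A| = 2|A| − 1 = 5, the minimum possible — so K = 5/3 is minimal, which holds iff A is an arithmetic progression.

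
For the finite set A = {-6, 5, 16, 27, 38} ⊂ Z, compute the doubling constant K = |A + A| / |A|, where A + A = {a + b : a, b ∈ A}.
K = |A + A| / |A| = 9/5

Enumerate A + A = {a + b : a, b ∈ A}. With |A| = 5, there are |A|^2 = 25 ordered sum pairs; collecting distinct values, A + A = {-12, -1, 10, 21, 32, 43, 54, 65, 76}, so |A + A| = 9. Thus K = 9/5. Here |A + A| = 2|A| − 1 = 9, the minimum possible — so K = 9/5 is minimal, which holds iff A is an arithmetic progression.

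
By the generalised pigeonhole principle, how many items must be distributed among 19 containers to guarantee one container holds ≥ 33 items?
n = (33 − 1)·19 + 1 = 609

By the generalised pigeonhole principle, to guarantee some box contains ≥ r objects we need more than (r − 1) · k objects total. Threshold: n = (r − 1) · k + 1. With r = 33 and k = 19: n = 32 · 19 + 1 = 608 + 1 = 609. For n = 608 = 32 · 19, we can put exactly 32 objects in every box, avoiding 33 in any single one — so 609 is tight.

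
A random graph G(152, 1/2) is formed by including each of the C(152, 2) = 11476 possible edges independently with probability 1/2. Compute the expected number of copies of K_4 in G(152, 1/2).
E[# K_4] = C(152, 4) · (1/2)^C(4, 2) = 21374050 / 2^6 = 10687025/32 = 333969.53125

For each 4-subset S of vertices (there are C(152, 4) = 21374050 such S), let X_S = 1 if S induces a K_4 (all C(4, 2) = 6 edges present). Then P(X_S = 1) = (1/2)^6 = 1/64. By linearity of expectation, E[# K_4] = C(152, 4) · (1/2)^6 = 21374050 / 64 = 10687025/32 = 333969.53125.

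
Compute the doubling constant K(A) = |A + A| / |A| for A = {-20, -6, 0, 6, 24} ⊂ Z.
K = |A + A| / |A| = 14/5

Enumerate A + A = {a + b : a, b ∈ A}. With |A| = 5, there are |A|^2 = 25 ordered sum pairs; collecting distinct values, A + A = {-40, -26, -20, -14, -12, -6, 0, 4, 6, 12, 18, 24, 30, 48}, so |A + A| = 14. Thus K = 14/5. For comparison, the minimum possible |A + A| over all 5-element sets is 2·5 − 1 = 9 (so min K = 9/5), attained only by arithmetic progressions.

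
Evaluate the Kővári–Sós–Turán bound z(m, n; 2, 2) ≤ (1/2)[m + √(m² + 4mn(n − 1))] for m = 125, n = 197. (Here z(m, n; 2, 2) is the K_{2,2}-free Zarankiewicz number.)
z(125, 197; 2, 2) ≤ (1/2)[125 + √(125² + 4·125·197·196)] = (1/2)[125 + √19321625] = 2260.3185

Kővári–Sós–Turán: let r_1, ..., r_125 be the row sums and z = Σ r_i the total number of 1s. Each pair of columns can share at most one row with both entries 1 (else a 2×2 all-ones block appears), so Σ_i C(r_i, 2) ≤ C(197, 2) = 19306. By convexity Σ_i C(r_i, 2) ≥ 125·C(z/125, 2) = z(z − 125)/(2·125), giving z² − 125z − 125·197·196 ≤ 0 and hence z ≤ (1/2)[125 + √(15625 + 4·4826500)] = (1/2)[125 + √19321625] ≈ (1/2)(125 + 4395.637) = 2260.3185.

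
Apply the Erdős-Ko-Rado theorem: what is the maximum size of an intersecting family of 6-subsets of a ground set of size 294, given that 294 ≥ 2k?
max |F| = C(293, 5) = 17388337273

Erdős-Ko-Rado (1961): when n ≥ 2k, max |F| = C(n−1, k−1). The bound is attained by the star {A : i ∈ A} for any fixed i ∈ [n]. Here C(294−1, 6−1) = C(293, 5) = 17388337273.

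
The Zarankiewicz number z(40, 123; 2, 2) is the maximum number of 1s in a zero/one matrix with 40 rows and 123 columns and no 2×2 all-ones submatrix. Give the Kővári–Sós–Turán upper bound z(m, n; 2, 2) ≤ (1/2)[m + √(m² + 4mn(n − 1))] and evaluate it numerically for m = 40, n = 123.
z(40, 123; 2, 2) ≤ (1/2)[40 + √(40² + 4·40·123·122)] = (1/2)[40 + √2402560] = 795.0097

Kővári–Sós–Turán: let r_1, ..., r_40 be the row sums and z = Σ r_i the total number of 1s. Each pair of columns can share at most one row with both entries 1 (else a 2×2 all-ones block appears), so Σ_i C(r_i, 2) ≤ C(123, 2) = 7503. By convexity Σ_i C(r_i, 2) ≥ 40·C(z/40, 2) = z(z − 40)/(2·40), giving z² − 40z − 40·123·122 ≤ 0 and hence z ≤ (1/2)[40 + √(1600 + 4·600240)] = (1/2)[40 + √2402560] ≈ (1/2)(40 + 1550.0194) = 795.0097.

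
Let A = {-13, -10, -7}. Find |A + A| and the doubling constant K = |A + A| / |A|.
K = |A + A| / |A| = 5/3

Enumerate A + A = {a + b : a, b ∈ A}. With |A| = 3, there are |A|^2 = 9 ordered sum pairs; collecting distinct values, A + A = {-26, -23, -20, -17, -14}, so |A + A| = 5. Thus K = 5/3. Here |A + A| = 2|A| − 1 = 5, the minimum possible — so K = 5/3 is minimal, which holds iff A is an arithmetic progression.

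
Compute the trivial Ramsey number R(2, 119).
R(2, 119) = 119

R(2, k) = k for all k ≥ 2: in a 2-colouring of K_k, either some edge is red (a red K_2) or all edges are blue (a blue K_k). And K_{118} coloured all-blue has no blue K_119, so R(2, 119) > 118. Hence R(2, 119) = 119.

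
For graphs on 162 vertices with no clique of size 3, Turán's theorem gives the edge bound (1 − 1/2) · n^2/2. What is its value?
Turán density bound = (1/2) · 162^2/2 = 6561

Turán's theorem: ex(n, K_{r+1}) is achieved by the complete r-partite Turán graph T(n, r) with parts as balanced as possible, and is at most (1 − 1/r) · n^2/2. For r = 2, n = 162: the density bound is (1/2) · 26244/2 = 6561. Since 2 ∣ 162, the Turán graph T(162, 2) has parts of equal size 81, and its edge count e(T(162, 2)) = 6561 attains the density bound exactly.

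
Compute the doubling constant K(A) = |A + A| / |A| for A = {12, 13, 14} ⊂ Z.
K = |A + A| / |A| = 5/3

Enumerate A + A = {a + b : a, b ∈ A}. With |A| = 3, there are |A|^2 = 9 ordered sum pairs; collecting distinct values, A + A = {24, 25, 26, 27, 28}, so |A + A| = 5. Thus K = 5/3. Here |A + A| = 2|A| − 1 = 5, the minimum possible — so K = 5/3 is minimal, which holds iff A is an arithmetic progression.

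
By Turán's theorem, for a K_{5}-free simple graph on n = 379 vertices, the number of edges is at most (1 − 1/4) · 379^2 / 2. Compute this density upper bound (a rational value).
Turán density bound = (3/4) · 379^2/2 = 430923/8 ≈ 53865.375

Turán's theorem: ex(n, K_{r+1}) is achieved by the complete r-partite Turán graph T(n, r) with parts as balanced as possible, and is at most (1 − 1/r) · n^2/2. For r = 4, n = 379: the density bound is (3/4) · 143641/2 = 430923/8 ≈ 53865.375. The integer-valued extremum is e(T(379, 4)) = 53865, which is strictly less than the density bound 430923/8 since 4 ∤ 379 (the parts of T(379, 4) cannot all be equal).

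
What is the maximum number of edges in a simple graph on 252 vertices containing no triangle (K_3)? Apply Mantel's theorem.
ex(252, K_3) = ⌊252^2/4⌋ = 15876

Mantel (1907): a triangle-free graph on n vertices has at most ⌊n^2/4⌋ edges, with equality for the complete bipartite graph K_{⌊n/2⌋, ⌈n/2⌉}. For n = 252: ⌊252^2/4⌋ = ⌊63504/4⌋ = 15876. The extremal graph is K_{126, 126}, which has 126·126 = 15876 edges.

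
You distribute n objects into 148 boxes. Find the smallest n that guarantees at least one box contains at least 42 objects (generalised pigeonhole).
n = (42 − 1)·148 + 1 = 6069

By the generalised pigeonhole principle, to guarantee some box contains ≥ r objects we need more than (r − 1) · k objects total. Threshold: n = (r − 1) · k + 1. With r = 42 and k = 148: n = 41 · 148 + 1 = 6068 + 1 = 6069. For n = 6068 = 41 · 148, we can put exactly 41 objects in every box, avoiding 42 in any single one — so 6069 is tight.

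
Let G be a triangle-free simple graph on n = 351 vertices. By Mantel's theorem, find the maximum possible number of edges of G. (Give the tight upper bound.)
ex(351, K_3) = ⌊351^2/4⌋ = 30800

Mantel (1907): a triangle-free graph on n vertices has at most ⌊n^2/4⌋ edges, with equality for the complete bipartite graph K_{⌊n/2⌋, ⌈n/2⌉}. For n = 351: ⌊351^2/4⌋ = ⌊123201/4⌋ = 30800. The extremal graph is K_{175, 176}, which has 175·176 = 30800 edges.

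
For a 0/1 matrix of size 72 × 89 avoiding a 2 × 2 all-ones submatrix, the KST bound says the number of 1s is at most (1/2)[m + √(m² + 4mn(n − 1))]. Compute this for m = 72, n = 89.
z(72, 89; 2, 2) ≤ (1/2)[72 + √(72² + 4·72·89·88)] = (1/2)[72 + √2260800] = 787.7978

Kővári–Sós–Turán: let r_1, ..., r_72 be the row sums and z = Σ r_i the total number of 1s. Each pair of columns can share at most one row with both entries 1 (else a 2×2 all-ones block appears), so Σ_i C(r_i, 2) ≤ C(89, 2) = 3916. By convexity Σ_i C(r_i, 2) ≥ 72·C(z/72, 2) = z(z − 72)/(2·72), giving z² − 72z − 72·89·88 ≤ 0 and hence z ≤ (1/2)[72 + √(5184 + 4·563904)] = (1/2)[72 + √2260800] ≈ (1/2)(72 + 1503.5957) = 787.7978.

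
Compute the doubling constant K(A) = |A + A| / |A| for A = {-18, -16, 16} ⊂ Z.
K = |A + A| / |A| = 6/3 = 2

Enumerate A + A = {a + b : a, b ∈ A}. With |A| = 3, there are |A|^2 = 9 ordered sum pairs; collecting distinct values, A + A = {-36, -34, -32, -2, 0, 32}, so |A + A| = 6. Thus K = 6/3 = 2. For comparison, the minimum possible |A + A| over all 3-element sets is 2·3 − 1 = 5 (so min K = 5/3), attained only by arithmetic progressions.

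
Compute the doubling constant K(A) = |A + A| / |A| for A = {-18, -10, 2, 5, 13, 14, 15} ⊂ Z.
K = |A + A| / |A| = 25/7

Enumerate A + A = {a + b : a, b ∈ A}. With |A| = 7, there are |A|^2 = 49 ordered sum pairs; collecting distinct values, A + A = {-36, -28, -20, -16, -13, -8, -5, -4, -3, 3, 4, 5, 7, 10, 15, 16, 17, 18, 19, 20, 26, 27, 28, 29, 30}, so |A + A| = 25. Thus K = 25/7. For comparison, the minimum possible |A + A| over all 7-element sets is 2·7 − 1 = 13 (so min K = 13/7), attained only by arithmetic progressions.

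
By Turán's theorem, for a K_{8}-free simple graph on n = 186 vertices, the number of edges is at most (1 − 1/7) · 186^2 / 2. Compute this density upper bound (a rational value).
Turán density bound = (6/7) · 186^2/2 = 103788/7 ≈ 14826.8571

Turán's theorem: ex(n, K_{r+1}) is achieved by the complete r-partite Turán graph T(n, r) with parts as balanced as possible, and is at most (1 − 1/r) · n^2/2. For r = 7, n = 186: the density bound is (6/7) · 34596/2 = 103788/7 ≈ 14826.8571. The integer-valued extremum is e(T(186, 7)) = 14826, which is strictly less than the density bound 103788/7 since 7 ∤ 186 (the parts of T(186, 7) cannot all be equal).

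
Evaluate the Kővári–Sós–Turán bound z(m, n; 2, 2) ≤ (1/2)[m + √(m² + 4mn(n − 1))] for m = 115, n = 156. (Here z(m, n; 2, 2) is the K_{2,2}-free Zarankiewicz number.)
z(115, 156; 2, 2) ≤ (1/2)[115 + √(115² + 4·115·156·155)] = (1/2)[115 + √11136025] = 1726.0342

Kővári–Sós–Turán: let r_1, ..., r_115 be the row sums and z = Σ r_i the total number of 1s. Each pair of columns can share at most one row with both entries 1 (else a 2×2 all-ones block appears), so Σ_i C(r_i, 2) ≤ C(156, 2) = 12090. By convexity Σ_i C(r_i, 2) ≥ 115·C(z/115, 2) = z(z − 115)/(2·115), giving z² − 115z − 115·156·155 ≤ 0 and hence z ≤ (1/2)[115 + √(13225 + 4·2780700)] = (1/2)[115 + √11136025] ≈ (1/2)(115 + 3337.0683) = 1726.0342.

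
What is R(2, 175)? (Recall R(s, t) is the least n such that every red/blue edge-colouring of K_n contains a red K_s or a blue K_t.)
R(2, 175) = 175

R(2, k) = k for all k ≥ 2: in a 2-colouring of K_k, either some edge is red (a red K_2) or all edges are blue (a blue K_k). And K_{174} coloured all-blue has no blue K_175, so R(2, 175) > 174. Hence R(2, 175) = 175.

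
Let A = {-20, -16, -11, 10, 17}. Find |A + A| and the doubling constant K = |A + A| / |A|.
K = |A + A| / |A| = 15/5 = 3

Enumerate A + A = {a + b : a, b ∈ A}. With |A| = 5, there are |A|^2 = 25 ordered sum pairs; collecting distinct values, A + A = {-40, -36, -32, -31, -27, -22, -10, -6, -3, -1, 1, 6, 20, 27, 34}, so |A + A| = 15. Thus K = 15/5 = 3. For comparison, the minimum possible |A + A| over all 5-element sets is 2·5 − 1 = 9 (so min K = 9/5), attained only by arithmetic progressions.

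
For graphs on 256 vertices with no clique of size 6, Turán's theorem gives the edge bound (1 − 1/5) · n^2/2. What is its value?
Turán density bound = (4/5) · 256^2/2 = 131072/5 ≈ 26214.4

Turán's theorem: ex(n, K_{r+1}) is achieved by the complete r-partite Turán graph T(n, r) with parts as balanced as possible, and is at most (1 − 1/r) · n^2/2. For r = 5, n = 256: the density bound is (4/5) · 65536/2 = 131072/5 ≈ 26214.4. The integer-valued extremum is e(T(256, 5)) = 26214, which is strictly less than the density bound 131072/5 since 5 ∤ 256 (the parts of T(256, 5) cannot all be equal).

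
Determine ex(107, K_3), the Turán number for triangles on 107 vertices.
ex(107, K_3) = ⌊107^2/4⌋ = 2862

Mantel (1907): a triangle-free graph on n vertices has at most ⌊n^2/4⌋ edges, with equality for the complete bipartite graph K_{⌊n/2⌋, ⌈n/2⌉}. For n = 107: ⌊107^2/4⌋ = ⌊11449/4⌋ = 2862. The extremal graph is K_{53, 54}, which has 53·54 = 2862 edges.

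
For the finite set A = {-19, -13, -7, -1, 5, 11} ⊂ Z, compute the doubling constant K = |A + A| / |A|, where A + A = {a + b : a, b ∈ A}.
K = |A + A| / |A| = 11/6

Enumerate A + A = {a + b : a, b ∈ A}. With |A| = 6, there are |A|^2 = 36 ordered sum pairs; collecting distinct values, A + A = {-38, -32, -26, -20, -14, -8, -2, 4, 10, 16, 22}, so |A + A| = 11. Thus K = 11/6. Here |A + A| = 2|A| − 1 = 11, the minimum possible — so K = 11/6 is minimal, which holds iff A is an arithmetic progression.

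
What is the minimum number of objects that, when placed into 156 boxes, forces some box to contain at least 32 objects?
n = (32 − 1)·156 + 1 = 4837

By the generalised pigeonhole principle, to guarantee some box contains ≥ r objects we need more than (r − 1) · k objects total. Threshold: n = (r − 1) · k + 1. With r = 32 and k = 156: n = 31 · 156 + 1 = 4836 + 1 = 4837. For n = 4836 = 31 · 156, we can put exactly 31 objects in every box, avoiding 32 in any single one — so 4837 is tight.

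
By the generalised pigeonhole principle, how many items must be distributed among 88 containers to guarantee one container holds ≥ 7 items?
n = (7 − 1)·88 + 1 = 529

By the generalised pigeonhole principle, to guarantee some box contains ≥ r objects we need more than (r − 1) · k objects total. Threshold: n = (r − 1) · k + 1. With r = 7 and k = 88: n = 6 · 88 + 1 = 528 + 1 = 529. For n = 528 = 6 · 88, we can put exactly 6 objects in every box, avoiding 7 in any single one — so 529 is tight.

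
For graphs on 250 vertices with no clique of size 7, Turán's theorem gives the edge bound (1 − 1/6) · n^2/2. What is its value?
Turán density bound = (5/6) · 250^2/2 = 78125/3 ≈ 26041.6667

Turán's theorem: ex(n, K_{r+1}) is achieved by the complete r-partite Turán graph T(n, r) with parts as balanced as possible, and is at most (1 − 1/r) · n^2/2. For r = 6, n = 250: the density bound is (5/6) · 62500/2 = 78125/3 ≈ 26041.6667. The integer-valued extremum is e(T(250, 6)) = 26041, which is strictly less than the density bound 78125/3 since 6 ∤ 250 (the parts of T(250, 6) cannot all be equal).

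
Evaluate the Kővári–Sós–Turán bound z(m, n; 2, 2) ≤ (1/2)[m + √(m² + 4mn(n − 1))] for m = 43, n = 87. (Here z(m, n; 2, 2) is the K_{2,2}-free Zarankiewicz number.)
z(43, 87; 2, 2) ≤ (1/2)[43 + √(43² + 4·43·87·86)] = (1/2)[43 + √1288753] = 589.1163

Kővári–Sós–Turán: let r_1, ..., r_43 be the row sums and z = Σ r_i the total number of 1s. Each pair of columns can share at most one row with both entries 1 (else a 2×2 all-ones block appears), so Σ_i C(r_i, 2) ≤ C(87, 2) = 3741. By convexity Σ_i C(r_i, 2) ≥ 43·C(z/43, 2) = z(z − 43)/(2·43), giving z² − 43z − 43·87·86 ≤ 0 and hence z ≤ (1/2)[43 + √(1849 + 4·321726)] = (1/2)[43 + √1288753] ≈ (1/2)(43 + 1135.2326) = 589.1163.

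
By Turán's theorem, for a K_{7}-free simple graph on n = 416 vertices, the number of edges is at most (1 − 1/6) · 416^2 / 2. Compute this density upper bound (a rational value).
Turán density bound = (5/6) · 416^2/2 = 216320/3 ≈ 72106.6667

Turán's theorem: ex(n, K_{r+1}) is achieved by the complete r-partite Turán graph T(n, r) with parts as balanced as possible, and is at most (1 − 1/r) · n^2/2. For r = 6, n = 416: the density bound is (5/6) · 173056/2 = 216320/3 ≈ 72106.6667. The integer-valued extremum is e(T(416, 6)) = 72106, which is strictly less than the density bound 216320/3 since 6 ∤ 416 (the parts of T(416, 6) cannot all be equal).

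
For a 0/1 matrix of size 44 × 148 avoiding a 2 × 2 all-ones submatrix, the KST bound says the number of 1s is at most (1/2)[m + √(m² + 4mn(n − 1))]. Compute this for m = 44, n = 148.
z(44, 148; 2, 2) ≤ (1/2)[44 + √(44² + 4·44·148·147)] = (1/2)[44 + √3830992] = 1000.646

Kővári–Sós–Turán: let r_1, ..., r_44 be the row sums and z = Σ r_i the total number of 1s. Each pair of columns can share at most one row with both entries 1 (else a 2×2 all-ones block appears), so Σ_i C(r_i, 2) ≤ C(148, 2) = 10878. By convexity Σ_i C(r_i, 2) ≥ 44·C(z/44, 2) = z(z − 44)/(2·44), giving z² − 44z − 44·148·147 ≤ 0 and hence z ≤ (1/2)[44 + √(1936 + 4·957264)] = (1/2)[44 + √3830992] ≈ (1/2)(44 + 1957.292) = 1000.646.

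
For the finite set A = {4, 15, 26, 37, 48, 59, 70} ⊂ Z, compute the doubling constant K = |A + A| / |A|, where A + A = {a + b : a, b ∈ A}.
K = |A + A| / |A| = 13/7

Enumerate A + A = {a + b : a, b ∈ A}. With |A| = 7, there are |A|^2 = 49 ordered sum pairs; collecting distinct values, A + A = {8, 19, 30, 41, 52, 63, 74, 85, 96, 107, 118, 129, 140}, so |A + A| = 13. Thus K = 13/7. Here |A + A| = 2|A| − 1 = 13, the minimum possible — so K = 13/7 is minimal, which holds iff A is an arithmetic progression.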